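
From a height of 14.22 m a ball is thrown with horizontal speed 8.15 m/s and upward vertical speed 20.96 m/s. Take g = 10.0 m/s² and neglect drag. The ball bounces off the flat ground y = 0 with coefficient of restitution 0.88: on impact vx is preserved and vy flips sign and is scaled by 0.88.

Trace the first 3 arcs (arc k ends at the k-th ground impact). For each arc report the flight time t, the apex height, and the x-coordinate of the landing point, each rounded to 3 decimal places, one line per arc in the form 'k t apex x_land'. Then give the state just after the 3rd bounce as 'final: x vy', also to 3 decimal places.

Arc 1: start y=14.220, vy=20.960 → t=4.786, apex=36.186, x_land=39.008, impact vy=-26.902
  bounce: vy ← 0.88·26.902 = 23.674
Arc 2: start y=0.000, vy=23.674 → t=4.735, apex=28.023, x_land=77.596, impact vy=-23.674
  bounce: vy ← 0.88·23.674 = 20.833
Arc 3: start y=0.000, vy=20.833 → t=4.167, apex=21.701, x_land=111.554, impact vy=-20.833
  bounce: vy ← 0.88·20.833 = 18.333

1 4.786 36.186 39.008
2 4.735 28.023 77.596
3 4.167 21.701 111.554
final: 111.554 18.333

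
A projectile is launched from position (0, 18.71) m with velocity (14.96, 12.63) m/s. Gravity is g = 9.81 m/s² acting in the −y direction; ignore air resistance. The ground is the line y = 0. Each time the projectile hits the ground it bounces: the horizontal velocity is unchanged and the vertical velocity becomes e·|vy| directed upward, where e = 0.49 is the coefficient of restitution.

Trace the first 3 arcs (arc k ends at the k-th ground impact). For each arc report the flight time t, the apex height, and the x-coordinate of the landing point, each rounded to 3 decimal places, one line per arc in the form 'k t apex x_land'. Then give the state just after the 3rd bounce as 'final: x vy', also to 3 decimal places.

Arc 1: start y=18.710, vy=12.630 → t=3.627, apex=26.840, x_land=54.255, impact vy=-22.948
  bounce: vy ← 0.49·22.948 = 11.244
Arc 2: start y=0.000, vy=11.244 → t=2.292, apex=6.444, x_land=88.551, impact vy=-11.244
  bounce: vy ← 0.49·11.244 = 5.510
Arc 3: start y=0.000, vy=5.510 → t=1.123, apex=1.547, x_land=105.355, impact vy=-5.510
  bounce: vy ← 0.49·5.510 = 2.700

1 3.627 26.840 54.255
2 2.292 6.444 88.551
3 1.123 1.547 105.355
final: 105.355 2.700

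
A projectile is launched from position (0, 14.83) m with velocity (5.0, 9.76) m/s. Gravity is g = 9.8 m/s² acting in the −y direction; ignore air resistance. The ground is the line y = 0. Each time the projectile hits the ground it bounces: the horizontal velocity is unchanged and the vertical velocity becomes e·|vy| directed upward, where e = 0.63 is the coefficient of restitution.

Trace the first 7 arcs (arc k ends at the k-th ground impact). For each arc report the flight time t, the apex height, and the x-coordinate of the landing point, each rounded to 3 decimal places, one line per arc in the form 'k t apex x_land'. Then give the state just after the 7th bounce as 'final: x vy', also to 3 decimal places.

1 3.001 19.690 15.003
2 2.526 7.815 27.631
3 1.591 3.102 35.588
4 1.002 1.231 40.600
5 0.632 0.489 43.758
6 0.398 0.194 45.747
7 0.251 0.077 47.001
final: 47.001 0.774

Arc 1: start y=14.830, vy=9.760 → t=3.001, apex=19.690, x_land=15.003, impact vy=-19.645
  bounce: vy ← 0.63·19.645 = 12.376
Arc 2: start y=0.000, vy=12.376 → t=2.526, apex=7.815, x_land=27.631, impact vy=-12.376
  bounce: vy ← 0.63·12.376 = 7.797
Arc 3: start y=0.000, vy=7.797 → t=1.591, apex=3.102, x_land=35.588, impact vy=-7.797
  bounce: vy ← 0.63·7.797 = 4.912
Arc 4: start y=0.000, vy=4.912 → t=1.002, apex=1.231, x_land=40.600, impact vy=-4.912
  bounce: vy ← 0.63·4.912 = 3.095
Arc 5: start y=0.000, vy=3.095 → t=0.632, apex=0.489, x_land=43.758, impact vy=-3.095
  bounce: vy ← 0.63·3.095 = 1.950
Arc 6: start y=0.000, vy=1.950 → t=0.398, apex=0.194, x_land=45.747, impact vy=-1.950
  bounce: vy ← 0.63·1.950 = 1.228
Arc 7: start y=0.000, vy=1.228 → t=0.251, apex=0.077, x_land=47.001, impact vy=-1.228
  bounce: vy ← 0.63·1.228 = 0.774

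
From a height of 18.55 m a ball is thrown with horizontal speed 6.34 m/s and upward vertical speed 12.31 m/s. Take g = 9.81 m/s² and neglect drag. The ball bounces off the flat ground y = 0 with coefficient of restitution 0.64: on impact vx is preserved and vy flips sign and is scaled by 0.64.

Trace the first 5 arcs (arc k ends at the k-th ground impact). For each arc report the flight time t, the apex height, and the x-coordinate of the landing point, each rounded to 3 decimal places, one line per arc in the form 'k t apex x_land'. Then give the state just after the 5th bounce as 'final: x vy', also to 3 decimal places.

1 3.569 26.274 22.629
2 2.962 10.762 41.411
3 1.896 4.408 53.431
4 1.213 1.806 61.124
5 0.777 0.740 66.048
final: 66.048 2.438

Arc 1: start y=18.550, vy=12.310 → t=3.569, apex=26.274, x_land=22.629, impact vy=-22.704
  bounce: vy ← 0.64·22.704 = 14.531
Arc 2: start y=0.000, vy=14.531 → t=2.962, apex=10.762, x_land=41.411, impact vy=-14.531
  bounce: vy ← 0.64·14.531 = 9.300
Arc 3: start y=0.000, vy=9.300 → t=1.896, apex=4.408, x_land=53.431, impact vy=-9.300
  bounce: vy ← 0.64·9.300 = 5.952
Arc 4: start y=0.000, vy=5.952 → t=1.213, apex=1.806, x_land=61.124, impact vy=-5.952
  bounce: vy ← 0.64·5.952 = 3.809
Arc 5: start y=0.000, vy=3.809 → t=0.777, apex=0.740, x_land=66.048, impact vy=-3.809
  bounce: vy ← 0.64·3.809 = 2.438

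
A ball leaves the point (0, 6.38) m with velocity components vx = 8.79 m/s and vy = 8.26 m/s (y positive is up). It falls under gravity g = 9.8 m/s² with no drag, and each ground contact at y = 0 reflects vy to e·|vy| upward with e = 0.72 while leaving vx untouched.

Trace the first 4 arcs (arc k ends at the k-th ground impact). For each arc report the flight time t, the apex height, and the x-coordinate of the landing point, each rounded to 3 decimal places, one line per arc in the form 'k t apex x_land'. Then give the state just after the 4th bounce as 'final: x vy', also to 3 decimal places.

Arc 1: start y=6.380, vy=8.260 → t=2.261, apex=9.861, x_land=19.878, impact vy=-13.902
  bounce: vy ← 0.72·13.902 = 10.010
Arc 2: start y=0.000, vy=10.010 → t=2.043, apex=5.112, x_land=37.834, impact vy=-10.010
  bounce: vy ← 0.72·10.010 = 7.207
Arc 3: start y=0.000, vy=7.207 → t=1.471, apex=2.650, x_land=50.763, impact vy=-7.207
  bounce: vy ← 0.72·7.207 = 5.189
Arc 4: start y=0.000, vy=5.189 → t=1.059, apex=1.374, x_land=60.071, impact vy=-5.189
  bounce: vy ← 0.72·5.189 = 3.736

1 2.261 9.861 19.878
2 2.043 5.112 37.834
3 1.471 2.650 50.763
4 1.059 1.374 60.071
final: 60.071 3.736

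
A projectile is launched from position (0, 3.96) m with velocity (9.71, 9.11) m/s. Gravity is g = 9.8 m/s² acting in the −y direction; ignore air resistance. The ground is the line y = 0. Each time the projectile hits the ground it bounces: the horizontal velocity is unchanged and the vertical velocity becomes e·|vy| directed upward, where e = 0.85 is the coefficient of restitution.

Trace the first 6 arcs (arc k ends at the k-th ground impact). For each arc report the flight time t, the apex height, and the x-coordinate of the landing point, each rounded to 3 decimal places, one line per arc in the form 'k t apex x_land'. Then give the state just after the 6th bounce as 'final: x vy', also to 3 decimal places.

1 2.223 8.194 21.583
2 2.198 5.920 42.930
3 1.869 4.277 61.074
4 1.588 3.090 76.497
5 1.350 2.233 89.606
6 1.148 1.613 100.749
final: 100.749 4.780

Arc 1: start y=3.960, vy=9.110 → t=2.223, apex=8.194, x_land=21.583, impact vy=-12.673
  bounce: vy ← 0.85·12.673 = 10.772
Arc 2: start y=0.000, vy=10.772 → t=2.198, apex=5.920, x_land=42.930, impact vy=-10.772
  bounce: vy ← 0.85·10.772 = 9.156
Arc 3: start y=0.000, vy=9.156 → t=1.869, apex=4.277, x_land=61.074, impact vy=-9.156
  bounce: vy ← 0.85·9.156 = 7.783
Arc 4: start y=0.000, vy=7.783 → t=1.588, apex=3.090, x_land=76.497, impact vy=-7.783
  bounce: vy ← 0.85·7.783 = 6.615
Arc 5: start y=0.000, vy=6.615 → t=1.350, apex=2.233, x_land=89.606, impact vy=-6.615
  bounce: vy ← 0.85·6.615 = 5.623
Arc 6: start y=0.000, vy=5.623 → t=1.148, apex=1.613, x_land=100.749, impact vy=-5.623
  bounce: vy ← 0.85·5.623 = 4.780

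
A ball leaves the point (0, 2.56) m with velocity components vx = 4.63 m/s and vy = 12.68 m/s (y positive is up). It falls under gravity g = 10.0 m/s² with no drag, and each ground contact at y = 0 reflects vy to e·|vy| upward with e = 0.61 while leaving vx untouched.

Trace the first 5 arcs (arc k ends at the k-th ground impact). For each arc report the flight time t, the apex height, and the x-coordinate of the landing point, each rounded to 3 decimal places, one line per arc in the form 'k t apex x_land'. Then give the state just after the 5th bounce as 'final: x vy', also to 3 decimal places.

1 2.724 10.599 12.612
2 1.776 3.944 20.836
3 1.084 1.468 25.853
4 0.661 0.546 28.913
5 0.403 0.203 30.780
final: 30.780 1.230

Arc 1: start y=2.560, vy=12.680 → t=2.724, apex=10.599, x_land=12.612, impact vy=-14.560
  bounce: vy ← 0.61·14.560 = 8.881
Arc 2: start y=0.000, vy=8.881 → t=1.776, apex=3.944, x_land=20.836, impact vy=-8.881
  bounce: vy ← 0.61·8.881 = 5.418
Arc 3: start y=0.000, vy=5.418 → t=1.084, apex=1.468, x_land=25.853, impact vy=-5.418
  bounce: vy ← 0.61·5.418 = 3.305
Arc 4: start y=0.000, vy=3.305 → t=0.661, apex=0.546, x_land=28.913, impact vy=-3.305
  bounce: vy ← 0.61·3.305 = 2.016
Arc 5: start y=0.000, vy=2.016 → t=0.403, apex=0.203, x_land=30.780, impact vy=-2.016
  bounce: vy ← 0.61·2.016 = 1.230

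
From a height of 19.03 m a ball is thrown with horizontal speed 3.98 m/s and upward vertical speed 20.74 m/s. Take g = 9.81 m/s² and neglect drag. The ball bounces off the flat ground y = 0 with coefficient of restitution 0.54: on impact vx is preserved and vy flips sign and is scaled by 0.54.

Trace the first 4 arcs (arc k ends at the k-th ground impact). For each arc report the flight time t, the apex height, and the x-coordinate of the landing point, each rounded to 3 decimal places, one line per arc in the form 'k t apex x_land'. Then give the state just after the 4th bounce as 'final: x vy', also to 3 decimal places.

1 5.004 40.954 19.915
2 3.121 11.942 32.335
3 1.685 3.482 39.042
4 0.910 1.015 42.664
final: 42.664 2.410

Arc 1: start y=19.030, vy=20.740 → t=5.004, apex=40.954, x_land=19.915, impact vy=-28.346
  bounce: vy ← 0.54·28.346 = 15.307
Arc 2: start y=0.000, vy=15.307 → t=3.121, apex=11.942, x_land=32.335, impact vy=-15.307
  bounce: vy ← 0.54·15.307 = 8.266
Arc 3: start y=0.000, vy=8.266 → t=1.685, apex=3.482, x_land=39.042, impact vy=-8.266
  bounce: vy ← 0.54·8.266 = 4.464
Arc 4: start y=0.000, vy=4.464 → t=0.910, apex=1.015, x_land=42.664, impact vy=-4.464
  bounce: vy ← 0.54·4.464 = 2.410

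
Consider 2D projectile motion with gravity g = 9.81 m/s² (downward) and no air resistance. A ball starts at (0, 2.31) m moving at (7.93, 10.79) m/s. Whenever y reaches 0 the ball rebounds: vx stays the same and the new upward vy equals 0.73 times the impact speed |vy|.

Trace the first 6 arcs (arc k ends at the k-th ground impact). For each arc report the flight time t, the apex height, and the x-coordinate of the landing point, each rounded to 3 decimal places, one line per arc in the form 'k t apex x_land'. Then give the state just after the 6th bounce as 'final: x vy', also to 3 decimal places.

Arc 1: start y=2.310, vy=10.790 → t=2.396, apex=8.244, x_land=19.003, impact vy=-12.718
  bounce: vy ← 0.73·12.718 = 9.284
Arc 2: start y=0.000, vy=9.284 → t=1.893, apex=4.393, x_land=34.013, impact vy=-9.284
  bounce: vy ← 0.73·9.284 = 6.777
Arc 3: start y=0.000, vy=6.777 → t=1.382, apex=2.341, x_land=44.970, impact vy=-6.777
  bounce: vy ← 0.73·6.777 = 4.947
Arc 4: start y=0.000, vy=4.947 → t=1.009, apex=1.248, x_land=52.968, impact vy=-4.947
  bounce: vy ← 0.73·4.947 = 3.612
Arc 5: start y=0.000, vy=3.612 → t=0.736, apex=0.665, x_land=58.808, impact vy=-3.612
  bounce: vy ← 0.73·3.612 = 2.637
Arc 6: start y=0.000, vy=2.637 → t=0.538, apex=0.354, x_land=63.070, impact vy=-2.637
  bounce: vy ← 0.73·2.637 = 1.925

1 2.396 8.244 19.003
2 1.893 4.393 34.013
3 1.382 2.341 44.970
4 1.009 1.248 52.968
5 0.736 0.665 58.808
6 0.538 0.354 63.070
final: 63.070 1.925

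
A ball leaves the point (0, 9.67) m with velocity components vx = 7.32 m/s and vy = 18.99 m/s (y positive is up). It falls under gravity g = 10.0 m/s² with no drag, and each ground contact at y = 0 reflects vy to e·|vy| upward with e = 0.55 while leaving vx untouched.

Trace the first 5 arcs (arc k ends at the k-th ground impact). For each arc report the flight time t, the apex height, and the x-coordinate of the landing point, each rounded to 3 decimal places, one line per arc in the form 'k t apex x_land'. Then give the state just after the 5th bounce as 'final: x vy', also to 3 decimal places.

Arc 1: start y=9.670, vy=18.990 → t=4.253, apex=27.701, x_land=31.130, impact vy=-23.538
  bounce: vy ← 0.55·23.538 = 12.946
Arc 2: start y=0.000, vy=12.946 → t=2.589, apex=8.380, x_land=50.083, impact vy=-12.946
  bounce: vy ← 0.55·12.946 = 7.120
Arc 3: start y=0.000, vy=7.120 → t=1.424, apex=2.535, x_land=60.507, impact vy=-7.120
  bounce: vy ← 0.55·7.120 = 3.916
Arc 4: start y=0.000, vy=3.916 → t=0.783, apex=0.767, x_land=66.240, impact vy=-3.916
  bounce: vy ← 0.55·3.916 = 2.154
Arc 5: start y=0.000, vy=2.154 → t=0.431, apex=0.232, x_land=69.393, impact vy=-2.154
  bounce: vy ← 0.55·2.154 = 1.185

1 4.253 27.701 31.130
2 2.589 8.380 50.083
3 1.424 2.535 60.507
4 0.783 0.767 66.240
5 0.431 0.232 69.393
final: 69.393 1.185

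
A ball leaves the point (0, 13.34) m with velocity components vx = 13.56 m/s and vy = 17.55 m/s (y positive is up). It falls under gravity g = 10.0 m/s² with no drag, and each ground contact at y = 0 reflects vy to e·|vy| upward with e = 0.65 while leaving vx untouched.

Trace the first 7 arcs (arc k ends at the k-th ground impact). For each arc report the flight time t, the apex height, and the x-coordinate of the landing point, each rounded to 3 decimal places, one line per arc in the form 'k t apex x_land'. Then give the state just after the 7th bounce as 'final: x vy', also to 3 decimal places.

Arc 1: start y=13.340, vy=17.550 → t=4.153, apex=28.740, x_land=56.308, impact vy=-23.975
  bounce: vy ← 0.65·23.975 = 15.584
Arc 2: start y=0.000, vy=15.584 → t=3.117, apex=12.143, x_land=98.571, impact vy=-15.584
  bounce: vy ← 0.65·15.584 = 10.129
Arc 3: start y=0.000, vy=10.129 → t=2.026, apex=5.130, x_land=126.042, impact vy=-10.129
  bounce: vy ← 0.65·10.129 = 6.584
Arc 4: start y=0.000, vy=6.584 → t=1.317, apex=2.168, x_land=143.898, impact vy=-6.584
  bounce: vy ← 0.65·6.584 = 4.280
Arc 5: start y=0.000, vy=4.280 → t=0.856, apex=0.916, x_land=155.505, impact vy=-4.280
  bounce: vy ← 0.65·4.280 = 2.782
Arc 6: start y=0.000, vy=2.782 → t=0.556, apex=0.387, x_land=163.049, impact vy=-2.782
  bounce: vy ← 0.65·2.782 = 1.808
Arc 7: start y=0.000, vy=1.808 → t=0.362, apex=0.163, x_land=167.953, impact vy=-1.808
  bounce: vy ← 0.65·1.808 = 1.175

1 4.153 28.740 56.308
2 3.117 12.143 98.571
3 2.026 5.130 126.042
4 1.317 2.168 143.898
5 0.856 0.916 155.505
6 0.556 0.387 163.049
7 0.362 0.163 167.953
final: 167.953 1.175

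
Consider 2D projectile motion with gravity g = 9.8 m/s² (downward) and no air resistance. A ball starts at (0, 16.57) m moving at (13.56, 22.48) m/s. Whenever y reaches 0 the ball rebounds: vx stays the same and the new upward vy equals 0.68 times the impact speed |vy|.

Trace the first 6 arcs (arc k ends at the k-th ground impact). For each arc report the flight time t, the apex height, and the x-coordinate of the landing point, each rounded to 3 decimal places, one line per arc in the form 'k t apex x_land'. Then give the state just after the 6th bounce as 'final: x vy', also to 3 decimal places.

Arc 1: start y=16.570, vy=22.480 → t=5.234, apex=42.353, x_land=70.971, impact vy=-28.812
  bounce: vy ← 0.68·28.812 = 19.592
Arc 2: start y=0.000, vy=19.592 → t=3.998, apex=19.584, x_land=125.189, impact vy=-19.592
  bounce: vy ← 0.68·19.592 = 13.323
Arc 3: start y=0.000, vy=13.323 → t=2.719, apex=9.056, x_land=162.057, impact vy=-13.323
  bounce: vy ← 0.68·13.323 = 9.059
Arc 4: start y=0.000, vy=9.059 → t=1.849, apex=4.187, x_land=187.128, impact vy=-9.059
  bounce: vy ← 0.68·9.059 = 6.160
Arc 5: start y=0.000, vy=6.160 → t=1.257, apex=1.936, x_land=204.176, impact vy=-6.160
  bounce: vy ← 0.68·6.160 = 4.189
Arc 6: start y=0.000, vy=4.189 → t=0.855, apex=0.895, x_land=215.768, impact vy=-4.189
  bounce: vy ← 0.68·4.189 = 2.849

1 5.234 42.353 70.971
2 3.998 19.584 125.189
3 2.719 9.056 162.057
4 1.849 4.187 187.128
5 1.257 1.936 204.176
6 0.855 0.895 215.768
final: 215.768 2.849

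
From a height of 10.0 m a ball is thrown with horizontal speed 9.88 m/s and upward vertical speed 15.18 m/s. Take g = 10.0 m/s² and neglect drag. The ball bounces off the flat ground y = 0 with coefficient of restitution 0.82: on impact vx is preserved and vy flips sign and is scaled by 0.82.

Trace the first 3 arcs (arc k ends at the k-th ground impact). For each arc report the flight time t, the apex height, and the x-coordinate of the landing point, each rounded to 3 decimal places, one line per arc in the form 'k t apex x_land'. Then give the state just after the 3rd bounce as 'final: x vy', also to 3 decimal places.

Arc 1: start y=10.000, vy=15.180 → t=3.593, apex=21.522, x_land=35.496, impact vy=-20.747
  bounce: vy ← 0.82·20.747 = 17.012
Arc 2: start y=0.000, vy=17.012 → t=3.402, apex=14.471, x_land=69.112, impact vy=-17.012
  bounce: vy ← 0.82·17.012 = 13.950
Arc 3: start y=0.000, vy=13.950 → t=2.790, apex=9.730, x_land=96.678, impact vy=-13.950
  bounce: vy ← 0.82·13.950 = 11.439

1 3.593 21.522 35.496
2 3.402 14.471 69.112
3 2.790 9.730 96.678
final: 96.678 11.439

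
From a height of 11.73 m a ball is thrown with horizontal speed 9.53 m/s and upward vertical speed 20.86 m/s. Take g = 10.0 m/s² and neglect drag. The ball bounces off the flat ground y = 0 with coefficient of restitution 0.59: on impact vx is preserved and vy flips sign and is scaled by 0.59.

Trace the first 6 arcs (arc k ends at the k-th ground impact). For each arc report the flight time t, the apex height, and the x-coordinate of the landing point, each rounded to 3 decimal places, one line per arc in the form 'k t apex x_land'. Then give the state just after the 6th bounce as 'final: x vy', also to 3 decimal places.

Arc 1: start y=11.730, vy=20.860 → t=4.674, apex=33.487, x_land=44.543, impact vy=-25.879
  bounce: vy ← 0.59·25.879 = 15.269
Arc 2: start y=0.000, vy=15.269 → t=3.054, apex=11.657, x_land=73.645, impact vy=-15.269
  bounce: vy ← 0.59·15.269 = 9.009
Arc 3: start y=0.000, vy=9.009 → t=1.802, apex=4.058, x_land=90.815, impact vy=-9.009
  bounce: vy ← 0.59·9.009 = 5.315
Arc 4: start y=0.000, vy=5.315 → t=1.063, apex=1.412, x_land=100.946, impact vy=-5.315
  bounce: vy ← 0.59·5.315 = 3.136
Arc 5: start y=0.000, vy=3.136 → t=0.627, apex=0.492, x_land=106.923, impact vy=-3.136
  bounce: vy ← 0.59·3.136 = 1.850
Arc 6: start y=0.000, vy=1.850 → t=0.370, apex=0.171, x_land=110.449, impact vy=-1.850
  bounce: vy ← 0.59·1.850 = 1.092

1 4.674 33.487 44.543
2 3.054 11.657 73.645
3 1.802 4.058 90.815
4 1.063 1.412 100.946
5 0.627 0.492 106.923
6 0.370 0.171 110.449
final: 110.449 1.092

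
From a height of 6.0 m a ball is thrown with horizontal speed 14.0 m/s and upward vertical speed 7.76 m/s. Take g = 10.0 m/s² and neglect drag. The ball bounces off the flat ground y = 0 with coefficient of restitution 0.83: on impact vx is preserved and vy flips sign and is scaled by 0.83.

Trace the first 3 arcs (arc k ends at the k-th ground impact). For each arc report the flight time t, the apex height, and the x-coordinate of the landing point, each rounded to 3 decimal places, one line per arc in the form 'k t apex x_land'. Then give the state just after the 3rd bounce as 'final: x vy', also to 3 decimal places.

1 2.118 9.011 29.658
2 2.228 6.208 60.857
3 1.850 4.276 86.752
final: 86.752 7.676

Arc 1: start y=6.000, vy=7.760 → t=2.118, apex=9.011, x_land=29.658, impact vy=-13.425
  bounce: vy ← 0.83·13.425 = 11.142
Arc 2: start y=0.000, vy=11.142 → t=2.228, apex=6.208, x_land=60.857, impact vy=-11.142
  bounce: vy ← 0.83·11.142 = 9.248
Arc 3: start y=0.000, vy=9.248 → t=1.850, apex=4.276, x_land=86.752, impact vy=-9.248
  bounce: vy ← 0.83·9.248 = 7.676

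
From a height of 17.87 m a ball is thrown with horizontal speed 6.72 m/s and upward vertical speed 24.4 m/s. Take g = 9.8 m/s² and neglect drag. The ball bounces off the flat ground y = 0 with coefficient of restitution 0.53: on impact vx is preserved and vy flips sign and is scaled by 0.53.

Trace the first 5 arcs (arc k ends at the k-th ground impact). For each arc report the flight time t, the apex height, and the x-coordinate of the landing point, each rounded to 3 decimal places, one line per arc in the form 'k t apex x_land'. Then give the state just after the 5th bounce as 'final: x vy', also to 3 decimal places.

Arc 1: start y=17.870, vy=24.400 → t=5.628, apex=48.246, x_land=37.818, impact vy=-30.751
  bounce: vy ← 0.53·30.751 = 16.298
Arc 2: start y=0.000, vy=16.298 → t=3.326, apex=13.552, x_land=60.169, impact vy=-16.298
  bounce: vy ← 0.53·16.298 = 8.638
Arc 3: start y=0.000, vy=8.638 → t=1.763, apex=3.807, x_land=72.015, impact vy=-8.638
  bounce: vy ← 0.53·8.638 = 4.578
Arc 4: start y=0.000, vy=4.578 → t=0.934, apex=1.069, x_land=78.294, impact vy=-4.578
  bounce: vy ← 0.53·4.578 = 2.426
Arc 5: start y=0.000, vy=2.426 → t=0.495, apex=0.300, x_land=81.622, impact vy=-2.426
  bounce: vy ← 0.53·2.426 = 1.286

1 5.628 48.246 37.818
2 3.326 13.552 60.169
3 1.763 3.807 72.015
4 0.934 1.069 78.294
5 0.495 0.300 81.622
final: 81.622 1.286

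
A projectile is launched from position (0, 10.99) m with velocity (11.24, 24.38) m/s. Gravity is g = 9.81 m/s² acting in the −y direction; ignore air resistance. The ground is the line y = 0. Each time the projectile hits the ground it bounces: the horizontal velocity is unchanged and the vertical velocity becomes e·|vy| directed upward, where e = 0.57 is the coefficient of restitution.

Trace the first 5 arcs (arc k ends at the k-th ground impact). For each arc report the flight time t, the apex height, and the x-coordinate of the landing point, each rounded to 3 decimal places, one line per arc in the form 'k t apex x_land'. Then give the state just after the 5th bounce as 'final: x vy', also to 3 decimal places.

Arc 1: start y=10.990, vy=24.380 → t=5.386, apex=41.285, x_land=60.543, impact vy=-28.461
  bounce: vy ← 0.57·28.461 = 16.223
Arc 2: start y=0.000, vy=16.223 → t=3.307, apex=13.413, x_land=97.718, impact vy=-16.223
  bounce: vy ← 0.57·16.223 = 9.247
Arc 3: start y=0.000, vy=9.247 → t=1.885, apex=4.358, x_land=118.907, impact vy=-9.247
  bounce: vy ← 0.57·9.247 = 5.271
Arc 4: start y=0.000, vy=5.271 → t=1.075, apex=1.416, x_land=130.985, impact vy=-5.271
  bounce: vy ← 0.57·5.271 = 3.004
Arc 5: start y=0.000, vy=3.004 → t=0.612, apex=0.460, x_land=137.870, impact vy=-3.004
  bounce: vy ← 0.57·3.004 = 1.712

1 5.386 41.285 60.543
2 3.307 13.413 97.718
3 1.885 4.358 118.907
4 1.075 1.416 130.985
5 0.612 0.460 137.870
final: 137.870 1.712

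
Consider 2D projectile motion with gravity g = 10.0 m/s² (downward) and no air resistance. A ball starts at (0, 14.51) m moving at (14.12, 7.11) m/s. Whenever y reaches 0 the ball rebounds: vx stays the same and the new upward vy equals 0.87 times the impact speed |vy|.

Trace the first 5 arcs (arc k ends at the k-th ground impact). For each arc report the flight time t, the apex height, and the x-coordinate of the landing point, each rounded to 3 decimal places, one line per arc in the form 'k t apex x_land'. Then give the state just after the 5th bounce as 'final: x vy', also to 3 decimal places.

Arc 1: start y=14.510, vy=7.110 → t=2.557, apex=17.038, x_land=36.104, impact vy=-18.459
  bounce: vy ← 0.87·18.459 = 16.060
Arc 2: start y=0.000, vy=16.060 → t=3.212, apex=12.896, x_land=81.457, impact vy=-16.060
  bounce: vy ← 0.87·16.060 = 13.972
Arc 3: start y=0.000, vy=13.972 → t=2.794, apex=9.761, x_land=120.914, impact vy=-13.972
  bounce: vy ← 0.87·13.972 = 12.156
Arc 4: start y=0.000, vy=12.156 → t=2.431, apex=7.388, x_land=155.241, impact vy=-12.156
  bounce: vy ← 0.87·12.156 = 10.575
Arc 5: start y=0.000, vy=10.575 → t=2.115, apex=5.592, x_land=185.106, impact vy=-10.575
  bounce: vy ← 0.87·10.575 = 9.201

1 2.557 17.038 36.104
2 3.212 12.896 81.457
3 2.794 9.761 120.914
4 2.431 7.388 155.241
5 2.115 5.592 185.106
final: 185.106 9.201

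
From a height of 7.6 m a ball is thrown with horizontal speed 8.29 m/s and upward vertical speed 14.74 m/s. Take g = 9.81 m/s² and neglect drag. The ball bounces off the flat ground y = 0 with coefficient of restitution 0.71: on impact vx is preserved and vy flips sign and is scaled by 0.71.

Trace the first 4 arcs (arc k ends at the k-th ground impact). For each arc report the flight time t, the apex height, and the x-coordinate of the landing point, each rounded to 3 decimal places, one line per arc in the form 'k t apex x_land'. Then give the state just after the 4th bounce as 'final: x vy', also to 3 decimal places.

1 3.454 18.674 28.631
2 2.771 9.413 51.600
3 1.967 4.745 67.908
4 1.397 2.392 79.487
final: 79.487 4.864

Arc 1: start y=7.600, vy=14.740 → t=3.454, apex=18.674, x_land=28.631, impact vy=-19.141
  bounce: vy ← 0.71·19.141 = 13.590
Arc 2: start y=0.000, vy=13.590 → t=2.771, apex=9.413, x_land=51.600, impact vy=-13.590
  bounce: vy ← 0.71·13.590 = 9.649
Arc 3: start y=0.000, vy=9.649 → t=1.967, apex=4.745, x_land=67.908, impact vy=-9.649
  bounce: vy ← 0.71·9.649 = 6.851
Arc 4: start y=0.000, vy=6.851 → t=1.397, apex=2.392, x_land=79.487, impact vy=-6.851
  bounce: vy ← 0.71·6.851 = 4.864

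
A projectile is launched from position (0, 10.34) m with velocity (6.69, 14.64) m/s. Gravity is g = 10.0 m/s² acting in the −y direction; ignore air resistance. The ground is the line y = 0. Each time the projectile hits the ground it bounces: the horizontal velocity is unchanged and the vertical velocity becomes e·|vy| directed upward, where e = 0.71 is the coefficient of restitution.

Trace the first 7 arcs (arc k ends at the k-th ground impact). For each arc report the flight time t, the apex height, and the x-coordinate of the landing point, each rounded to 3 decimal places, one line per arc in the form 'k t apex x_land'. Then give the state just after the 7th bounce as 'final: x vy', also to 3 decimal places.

1 3.516 21.056 23.523
2 2.914 10.615 43.018
3 2.069 5.351 56.859
4 1.469 2.697 66.687
5 1.043 1.360 73.664
6 0.741 0.685 78.618
7 0.526 0.346 82.136
final: 82.136 1.866

Arc 1: start y=10.340, vy=14.640 → t=3.516, apex=21.056, x_land=23.523, impact vy=-20.521
  bounce: vy ← 0.71·20.521 = 14.570
Arc 2: start y=0.000, vy=14.570 → t=2.914, apex=10.615, x_land=43.018, impact vy=-14.570
  bounce: vy ← 0.71·14.570 = 10.345
Arc 3: start y=0.000, vy=10.345 → t=2.069, apex=5.351, x_land=56.859, impact vy=-10.345
  bounce: vy ← 0.71·10.345 = 7.345
Arc 4: start y=0.000, vy=7.345 → t=1.469, apex=2.697, x_land=66.687, impact vy=-7.345
  bounce: vy ← 0.71·7.345 = 5.215
Arc 5: start y=0.000, vy=5.215 → t=1.043, apex=1.360, x_land=73.664, impact vy=-5.215
  bounce: vy ← 0.71·5.215 = 3.703
Arc 6: start y=0.000, vy=3.703 → t=0.741, apex=0.685, x_land=78.618, impact vy=-3.703
  bounce: vy ← 0.71·3.703 = 2.629
Arc 7: start y=0.000, vy=2.629 → t=0.526, apex=0.346, x_land=82.136, impact vy=-2.629
  bounce: vy ← 0.71·2.629 = 1.866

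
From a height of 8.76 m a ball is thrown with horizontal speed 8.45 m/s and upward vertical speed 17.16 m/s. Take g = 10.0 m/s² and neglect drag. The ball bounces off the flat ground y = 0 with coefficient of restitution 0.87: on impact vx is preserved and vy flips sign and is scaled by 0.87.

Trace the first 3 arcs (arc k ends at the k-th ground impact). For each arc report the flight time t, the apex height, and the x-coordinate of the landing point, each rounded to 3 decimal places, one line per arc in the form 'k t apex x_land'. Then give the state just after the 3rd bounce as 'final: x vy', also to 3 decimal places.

1 3.883 23.483 32.813
2 3.771 17.774 64.677
3 3.281 13.454 92.399
final: 92.399 14.271

Arc 1: start y=8.760, vy=17.160 → t=3.883, apex=23.483, x_land=32.813, impact vy=-21.672
  bounce: vy ← 0.87·21.672 = 18.854
Arc 2: start y=0.000, vy=18.854 → t=3.771, apex=17.774, x_land=64.677, impact vy=-18.854
  bounce: vy ← 0.87·18.854 = 16.403
Arc 3: start y=0.000, vy=16.403 → t=3.281, apex=13.454, x_land=92.399, impact vy=-16.403
  bounce: vy ← 0.87·16.403 = 14.271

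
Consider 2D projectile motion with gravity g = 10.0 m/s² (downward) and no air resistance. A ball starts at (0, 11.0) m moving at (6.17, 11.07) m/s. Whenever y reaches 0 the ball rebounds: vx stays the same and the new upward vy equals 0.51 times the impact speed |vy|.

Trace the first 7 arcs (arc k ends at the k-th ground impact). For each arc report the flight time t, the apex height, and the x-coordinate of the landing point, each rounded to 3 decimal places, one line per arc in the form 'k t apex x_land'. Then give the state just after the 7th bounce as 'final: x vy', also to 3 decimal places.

1 2.958 17.127 18.250
2 1.888 4.455 29.897
3 0.963 1.159 35.838
4 0.491 0.301 38.867
5 0.250 0.078 40.412
6 0.128 0.020 41.200
7 0.065 0.005 41.602
final: 41.602 0.166

Arc 1: start y=11.000, vy=11.070 → t=2.958, apex=17.127, x_land=18.250, impact vy=-18.508
  bounce: vy ← 0.51·18.508 = 9.439
Arc 2: start y=0.000, vy=9.439 → t=1.888, apex=4.455, x_land=29.897, impact vy=-9.439
  bounce: vy ← 0.51·9.439 = 4.814
Arc 3: start y=0.000, vy=4.814 → t=0.963, apex=1.159, x_land=35.838, impact vy=-4.814
  bounce: vy ← 0.51·4.814 = 2.455
Arc 4: start y=0.000, vy=2.455 → t=0.491, apex=0.301, x_land=38.867, impact vy=-2.455
  bounce: vy ← 0.51·2.455 = 1.252
Arc 5: start y=0.000, vy=1.252 → t=0.250, apex=0.078, x_land=40.412, impact vy=-1.252
  bounce: vy ← 0.51·1.252 = 0.639
Arc 6: start y=0.000, vy=0.639 → t=0.128, apex=0.020, x_land=41.200, impact vy=-0.639
  bounce: vy ← 0.51·0.639 = 0.326
Arc 7: start y=0.000, vy=0.326 → t=0.065, apex=0.005, x_land=41.602, impact vy=-0.326
  bounce: vy ← 0.51·0.326 = 0.166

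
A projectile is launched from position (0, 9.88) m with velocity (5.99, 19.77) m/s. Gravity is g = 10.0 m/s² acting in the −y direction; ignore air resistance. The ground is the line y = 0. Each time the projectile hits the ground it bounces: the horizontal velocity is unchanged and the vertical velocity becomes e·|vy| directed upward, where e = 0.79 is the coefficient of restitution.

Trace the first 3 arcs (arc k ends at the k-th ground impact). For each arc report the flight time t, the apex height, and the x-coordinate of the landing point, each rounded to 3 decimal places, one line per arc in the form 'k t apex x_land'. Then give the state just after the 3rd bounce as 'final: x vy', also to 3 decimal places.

1 4.403 29.423 26.373
2 3.833 18.363 49.331
3 3.028 11.460 67.468
final: 67.468 11.960

Arc 1: start y=9.880, vy=19.770 → t=4.403, apex=29.423, x_land=26.373, impact vy=-24.258
  bounce: vy ← 0.79·24.258 = 19.164
Arc 2: start y=0.000, vy=19.164 → t=3.833, apex=18.363, x_land=49.331, impact vy=-19.164
  bounce: vy ← 0.79·19.164 = 15.139
Arc 3: start y=0.000, vy=15.139 → t=3.028, apex=11.460, x_land=67.468, impact vy=-15.139
  bounce: vy ← 0.79·15.139 = 11.960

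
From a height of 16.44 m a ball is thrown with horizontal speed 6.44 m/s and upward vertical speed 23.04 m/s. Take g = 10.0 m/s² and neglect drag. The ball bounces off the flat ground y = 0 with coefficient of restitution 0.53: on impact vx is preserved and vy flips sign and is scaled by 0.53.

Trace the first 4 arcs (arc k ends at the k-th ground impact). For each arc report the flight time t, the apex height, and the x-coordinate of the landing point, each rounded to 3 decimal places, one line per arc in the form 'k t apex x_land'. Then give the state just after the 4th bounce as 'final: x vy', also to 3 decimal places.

Arc 1: start y=16.440, vy=23.040 → t=5.236, apex=42.982, x_land=33.720, impact vy=-29.320
  bounce: vy ← 0.53·29.320 = 15.539
Arc 2: start y=0.000, vy=15.539 → t=3.108, apex=12.074, x_land=53.734, impact vy=-15.539
  bounce: vy ← 0.53·15.539 = 8.236
Arc 3: start y=0.000, vy=8.236 → t=1.647, apex=3.391, x_land=64.342, impact vy=-8.236
  bounce: vy ← 0.53·8.236 = 4.365
Arc 4: start y=0.000, vy=4.365 → t=0.873, apex=0.953, x_land=69.964, impact vy=-4.365
  bounce: vy ← 0.53·4.365 = 2.313

1 5.236 42.982 33.720
2 3.108 12.074 53.734
3 1.647 3.391 64.342
4 0.873 0.953 69.964
final: 69.964 2.313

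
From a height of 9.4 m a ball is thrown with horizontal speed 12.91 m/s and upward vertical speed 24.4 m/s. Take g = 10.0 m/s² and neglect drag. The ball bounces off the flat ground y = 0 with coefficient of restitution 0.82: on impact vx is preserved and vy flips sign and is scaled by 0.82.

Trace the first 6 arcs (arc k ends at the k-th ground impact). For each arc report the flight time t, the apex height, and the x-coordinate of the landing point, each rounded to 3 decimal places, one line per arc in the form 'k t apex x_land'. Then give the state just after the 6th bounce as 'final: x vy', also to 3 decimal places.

1 5.239 39.168 67.634
2 4.590 26.337 126.892
3 3.764 17.709 175.484
4 3.086 11.907 215.330
5 2.531 8.006 248.003
6 2.075 5.384 274.795
final: 274.795 8.509

Arc 1: start y=9.400, vy=24.400 → t=5.239, apex=39.168, x_land=67.634, impact vy=-27.989
  bounce: vy ← 0.82·27.989 = 22.951
Arc 2: start y=0.000, vy=22.951 → t=4.590, apex=26.337, x_land=126.892, impact vy=-22.951
  bounce: vy ← 0.82·22.951 = 18.820
Arc 3: start y=0.000, vy=18.820 → t=3.764, apex=17.709, x_land=175.484, impact vy=-18.820
  bounce: vy ← 0.82·18.820 = 15.432
Arc 4: start y=0.000, vy=15.432 → t=3.086, apex=11.907, x_land=215.330, impact vy=-15.432
  bounce: vy ← 0.82·15.432 = 12.654
Arc 5: start y=0.000, vy=12.654 → t=2.531, apex=8.006, x_land=248.003, impact vy=-12.654
  bounce: vy ← 0.82·12.654 = 10.376
Arc 6: start y=0.000, vy=10.376 → t=2.075, apex=5.384, x_land=274.795, impact vy=-10.376
  bounce: vy ← 0.82·10.376 = 8.509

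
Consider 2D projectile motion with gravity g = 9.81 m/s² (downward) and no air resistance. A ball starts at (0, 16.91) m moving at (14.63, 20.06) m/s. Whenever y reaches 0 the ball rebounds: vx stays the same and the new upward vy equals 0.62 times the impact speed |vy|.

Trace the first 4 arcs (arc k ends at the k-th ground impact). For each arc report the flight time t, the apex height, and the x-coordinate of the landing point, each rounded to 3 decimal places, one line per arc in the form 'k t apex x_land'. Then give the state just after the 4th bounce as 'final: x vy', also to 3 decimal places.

Arc 1: start y=16.910, vy=20.060 → t=4.807, apex=37.420, x_land=70.325, impact vy=-27.096
  bounce: vy ← 0.62·27.096 = 16.799
Arc 2: start y=0.000, vy=16.799 → t=3.425, apex=14.384, x_land=120.432, impact vy=-16.799
  bounce: vy ← 0.62·16.799 = 10.416
Arc 3: start y=0.000, vy=10.416 → t=2.123, apex=5.529, x_land=151.498, impact vy=-10.416
  bounce: vy ← 0.62·10.416 = 6.458
Arc 4: start y=0.000, vy=6.458 → t=1.317, apex=2.125, x_land=170.759, impact vy=-6.458
  bounce: vy ← 0.62·6.458 = 4.004

1 4.807 37.420 70.325
2 3.425 14.384 120.432
3 2.123 5.529 151.498
4 1.317 2.125 170.759
final: 170.759 4.004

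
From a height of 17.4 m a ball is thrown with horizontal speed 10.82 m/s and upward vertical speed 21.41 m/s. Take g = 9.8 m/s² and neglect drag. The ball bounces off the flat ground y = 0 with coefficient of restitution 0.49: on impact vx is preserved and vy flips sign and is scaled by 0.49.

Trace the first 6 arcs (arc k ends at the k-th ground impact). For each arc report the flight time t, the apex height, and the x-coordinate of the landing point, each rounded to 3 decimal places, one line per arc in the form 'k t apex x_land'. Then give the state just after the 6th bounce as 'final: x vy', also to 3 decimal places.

1 5.070 40.787 54.855
2 2.827 9.793 85.448
3 1.385 2.351 100.438
4 0.679 0.565 107.784
5 0.333 0.136 111.383
6 0.163 0.033 113.146
final: 113.146 0.391

Arc 1: start y=17.400, vy=21.410 → t=5.070, apex=40.787, x_land=54.855, impact vy=-28.274
  bounce: vy ← 0.49·28.274 = 13.854
Arc 2: start y=0.000, vy=13.854 → t=2.827, apex=9.793, x_land=85.448, impact vy=-13.854
  bounce: vy ← 0.49·13.854 = 6.789
Arc 3: start y=0.000, vy=6.789 → t=1.385, apex=2.351, x_land=100.438, impact vy=-6.789
  bounce: vy ← 0.49·6.789 = 3.326
Arc 4: start y=0.000, vy=3.326 → t=0.679, apex=0.565, x_land=107.784, impact vy=-3.326
  bounce: vy ← 0.49·3.326 = 1.630
Arc 5: start y=0.000, vy=1.630 → t=0.333, apex=0.136, x_land=111.383, impact vy=-1.630
  bounce: vy ← 0.49·1.630 = 0.799
Arc 6: start y=0.000, vy=0.799 → t=0.163, apex=0.033, x_land=113.146, impact vy=-0.799
  bounce: vy ← 0.49·0.799 = 0.391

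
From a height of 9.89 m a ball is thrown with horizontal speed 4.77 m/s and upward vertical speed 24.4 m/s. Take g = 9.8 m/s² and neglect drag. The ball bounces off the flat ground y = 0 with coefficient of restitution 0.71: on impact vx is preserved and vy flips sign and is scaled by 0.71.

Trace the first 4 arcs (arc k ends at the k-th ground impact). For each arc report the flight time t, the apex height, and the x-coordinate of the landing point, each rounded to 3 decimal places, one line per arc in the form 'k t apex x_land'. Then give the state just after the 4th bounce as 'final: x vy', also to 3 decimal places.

Arc 1: start y=9.890, vy=24.400 → t=5.356, apex=40.266, x_land=25.550, impact vy=-28.093
  bounce: vy ← 0.71·28.093 = 19.946
Arc 2: start y=0.000, vy=19.946 → t=4.071, apex=20.298, x_land=44.967, impact vy=-19.946
  bounce: vy ← 0.71·19.946 = 14.162
Arc 3: start y=0.000, vy=14.162 → t=2.890, apex=10.232, x_land=58.753, impact vy=-14.162
  bounce: vy ← 0.71·14.162 = 10.055
Arc 4: start y=0.000, vy=10.055 → t=2.052, apex=5.158, x_land=68.541, impact vy=-10.055
  bounce: vy ← 0.71·10.055 = 7.139

1 5.356 40.266 25.550
2 4.071 20.298 44.967
3 2.890 10.232 58.753
4 2.052 5.158 68.541
final: 68.541 7.139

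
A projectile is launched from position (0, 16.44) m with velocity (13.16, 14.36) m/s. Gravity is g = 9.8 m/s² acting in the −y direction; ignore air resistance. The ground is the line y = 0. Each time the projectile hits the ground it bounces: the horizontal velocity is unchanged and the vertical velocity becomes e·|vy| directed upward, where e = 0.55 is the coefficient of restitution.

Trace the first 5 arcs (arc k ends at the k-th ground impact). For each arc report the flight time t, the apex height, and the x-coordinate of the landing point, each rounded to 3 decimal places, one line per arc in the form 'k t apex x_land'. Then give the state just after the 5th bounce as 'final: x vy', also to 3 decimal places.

Arc 1: start y=16.440, vy=14.360 → t=3.811, apex=26.961, x_land=50.153, impact vy=-22.988
  bounce: vy ← 0.55·22.988 = 12.643
Arc 2: start y=0.000, vy=12.643 → t=2.580, apex=8.156, x_land=84.109, impact vy=-12.643
  bounce: vy ← 0.55·12.643 = 6.954
Arc 3: start y=0.000, vy=6.954 → t=1.419, apex=2.467, x_land=102.785, impact vy=-6.954
  bounce: vy ← 0.55·6.954 = 3.825
Arc 4: start y=0.000, vy=3.825 → t=0.781, apex=0.746, x_land=113.056, impact vy=-3.825
  bounce: vy ← 0.55·3.825 = 2.104
Arc 5: start y=0.000, vy=2.104 → t=0.429, apex=0.226, x_land=118.706, impact vy=-2.104
  bounce: vy ← 0.55·2.104 = 1.157

1 3.811 26.961 50.153
2 2.580 8.156 84.109
3 1.419 2.467 102.785
4 0.781 0.746 113.056
5 0.429 0.226 118.706
final: 118.706 1.157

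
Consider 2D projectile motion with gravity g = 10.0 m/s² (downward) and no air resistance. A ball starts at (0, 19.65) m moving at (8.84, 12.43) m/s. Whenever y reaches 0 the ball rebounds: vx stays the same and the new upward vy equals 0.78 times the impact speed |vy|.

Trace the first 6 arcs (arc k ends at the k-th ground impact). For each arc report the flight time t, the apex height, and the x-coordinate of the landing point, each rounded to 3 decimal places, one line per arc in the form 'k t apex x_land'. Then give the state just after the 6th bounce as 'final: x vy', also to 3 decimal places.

Arc 1: start y=19.650, vy=12.430 → t=3.583, apex=27.375, x_land=31.673, impact vy=-23.399
  bounce: vy ← 0.78·23.399 = 18.251
Arc 2: start y=0.000, vy=18.251 → t=3.650, apex=16.655, x_land=63.941, impact vy=-18.251
  bounce: vy ← 0.78·18.251 = 14.236
Arc 3: start y=0.000, vy=14.236 → t=2.847, apex=10.133, x_land=89.110, impact vy=-14.236
  bounce: vy ← 0.78·14.236 = 11.104
Arc 4: start y=0.000, vy=11.104 → t=2.221, apex=6.165, x_land=108.741, impact vy=-11.104
  bounce: vy ← 0.78·11.104 = 8.661
Arc 5: start y=0.000, vy=8.661 → t=1.732, apex=3.751, x_land=124.054, impact vy=-8.661
  bounce: vy ← 0.78·8.661 = 6.756
Arc 6: start y=0.000, vy=6.756 → t=1.351, apex=2.282, x_land=135.998, impact vy=-6.756
  bounce: vy ← 0.78·6.756 = 5.269

1 3.583 27.375 31.673
2 3.650 16.655 63.941
3 2.847 10.133 89.110
4 2.221 6.165 108.741
5 1.732 3.751 124.054
6 1.351 2.282 135.998
final: 135.998 5.269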